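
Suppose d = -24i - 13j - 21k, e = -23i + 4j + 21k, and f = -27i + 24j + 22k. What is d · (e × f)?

20101

e × f:
i: 4·22 - 21·24 = 88 - 504 = -416
j: 21·(-27) - (-23)·22 = -567 - (-506) = -61
k: (-23)·24 - 4·(-27) = -552 - (-108) = -444
e × f = (-416, -61, -444)
d · (e × f) = (-24)·(-416) + (-13)·(-61) + (-21)·(-444) = 9984 + 793 + 9324 = 20101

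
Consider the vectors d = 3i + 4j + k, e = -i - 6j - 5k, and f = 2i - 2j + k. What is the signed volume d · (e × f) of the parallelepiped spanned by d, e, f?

e × f:
i: (-6)·1 - (-5)·(-2) = -6 - 10 = -16
j: (-5)·2 - (-1)·1 = -10 - (-1) = -9
k: (-1)·(-2) - (-6)·2 = 2 - (-12) = 14
e × f = (-16, -9, 14)
d · (e × f) = 3·(-16) + 4·(-9) + 1·14 = -48 - 36 + 14 = -70

-70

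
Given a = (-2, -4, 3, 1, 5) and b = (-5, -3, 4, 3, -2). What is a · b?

a · b = (-2)·(-5) + (-4)·(-3) + 3·4 + 1·3 + 5·(-2) = 10 + 12 + 12 + 3 - 10 = 27

27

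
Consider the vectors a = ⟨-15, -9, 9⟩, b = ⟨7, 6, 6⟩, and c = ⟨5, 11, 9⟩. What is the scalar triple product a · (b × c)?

b × c:
i: 6·9 - 6·11 = 54 - 66 = -12
j: 6·5 - 7·9 = 30 - 63 = -33
k: 7·11 - 6·5 = 77 - 30 = 47
b × c = (-12, -33, 47)
a · (b × c) = (-15)·(-12) + (-9)·(-33) + 9·47 = 180 + 297 + 423 = 900

900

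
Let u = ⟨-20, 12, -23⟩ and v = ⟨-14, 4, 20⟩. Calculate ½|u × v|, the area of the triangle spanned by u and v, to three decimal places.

i: 12·20 - (-23)·4 = 240 - (-92) = 332
j: (-23)·(-14) - (-20)·20 = 322 - (-400) = 722
k: (-20)·4 - 12·(-14) = -80 - (-168) = 88
u × v = (332, 722, 88)
|u × v| = √(332² + 722² + 88²) = √639252 ≈ 799.5324
area = ½ · 799.5324 ≈ 399.766

399.766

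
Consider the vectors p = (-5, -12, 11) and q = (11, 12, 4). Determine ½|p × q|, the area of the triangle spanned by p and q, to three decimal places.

i: (-12)·4 - 11·12 = -48 - 132 = -180
j: 11·11 - (-5)·4 = 121 - (-20) = 141
k: (-5)·12 - (-12)·11 = -60 - (-132) = 72
p × q = (-180, 141, 72)
|p × q| = √((-180)² + 141² + 72²) = √57465 ≈ 239.7186
area = ½ · 239.7186 ≈ 119.859

119.859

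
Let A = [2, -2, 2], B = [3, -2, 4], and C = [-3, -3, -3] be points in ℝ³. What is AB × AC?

AB = (1, 0, 2)
AC = (-5, -1, -5)
i: 0·(-5) - 2·(-1) = 0 - (-2) = 2
j: 2·(-5) - 1·(-5) = -10 - (-5) = -5
k: 1·(-1) - 0·(-5) = -1 - 0 = -1
AB × AC = (2, -5, -1)

(2, -5, -1)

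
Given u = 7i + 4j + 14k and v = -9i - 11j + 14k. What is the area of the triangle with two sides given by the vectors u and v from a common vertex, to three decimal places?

i: 4·14 - 14·(-11) = 56 - (-154) = 210
j: 14·(-9) - 7·14 = -126 - 98 = -224
k: 7·(-11) - 4·(-9) = -77 - (-36) = -41
u × v = (210, -224, -41)
|u × v| = √(210² + (-224)² + (-41)²) = √95957 ≈ 309.7693
area = ½ · 309.7693 ≈ 154.885

154.885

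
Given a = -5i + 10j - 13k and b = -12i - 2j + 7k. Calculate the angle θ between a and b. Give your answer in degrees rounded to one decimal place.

102.2

a · b = (-5)·(-12) + 10·(-2) + (-13)·7 = 60 - 20 - 91 = -51
|a|² = 25 + 100 + 169 = 294,  |a| = √294 ≈ 17.146428
|b|² = 144 + 4 + 49 = 197,  |b| = √197 ≈ 14.035669
cos θ = -51 / (17.146428 · 14.035669) ≈ -0.21192
θ = arccos(-0.21192) ≈ 102.2°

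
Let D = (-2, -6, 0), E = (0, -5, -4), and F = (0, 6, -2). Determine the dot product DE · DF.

DE = E − D = (2, 1, -4)
DF = F − D = (2, 12, -2)
DE · DF = 2·2 + 1·12 + (-4)·(-2) = 4 + 12 + 8 = 24

24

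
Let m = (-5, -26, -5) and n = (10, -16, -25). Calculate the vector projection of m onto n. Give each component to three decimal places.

m · n = (-5)·10 + (-26)·(-16) + (-5)·(-25) = -50 + 416 + 125 = 491
|n|² = 100 + 256 + 625 = 981
proj_n m = (491/981) · (10, -16, -25) ≈ (5.005, -8.008, -12.513)

(5.005, -8.008, -12.513)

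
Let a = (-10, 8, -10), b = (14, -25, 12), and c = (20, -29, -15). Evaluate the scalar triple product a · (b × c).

b × c:
i: (-25)·(-15) - 12·(-29) = 375 - (-348) = 723
j: 12·20 - 14·(-15) = 240 - (-210) = 450
k: 14·(-29) - (-25)·20 = -406 - (-500) = 94
b × c = (723, 450, 94)
a · (b × c) = (-10)·723 + 8·450 + (-10)·94 = -7230 + 3600 - 940 = -4570

-4570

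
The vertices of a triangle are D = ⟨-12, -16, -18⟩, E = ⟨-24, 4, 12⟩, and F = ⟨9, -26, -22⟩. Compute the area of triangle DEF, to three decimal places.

345.371

DE = (-12, 20, 30),  DF = (21, -10, -4)
i: 20·(-4) - 30·(-10) = -80 - (-300) = 220
j: 30·21 - (-12)·(-4) = 630 - 48 = 582
k: (-12)·(-10) - 20·21 = 120 - 420 = -300
DE × DF = (220, 582, -300)
|DE × DF| = √477124 ≈ 690.7416
area = ½ · 690.7416 ≈ 345.371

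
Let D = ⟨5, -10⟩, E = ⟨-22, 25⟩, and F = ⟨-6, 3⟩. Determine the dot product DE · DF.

752

DE = E − D = (-27, 35)
DF = F − D = (-11, 13)
DE · DF = (-27)·(-11) + 35·13 = 297 + 455 = 752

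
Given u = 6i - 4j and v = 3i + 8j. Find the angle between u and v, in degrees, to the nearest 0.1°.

u · v = 6·3 + (-4)·8 = 18 - 32 = -14
|u|² = 36 + 16 = 52,  |u| = √52 ≈ 7.211103
|v|² = 9 + 64 = 73,  |v| = √73 ≈ 8.544004
cos θ = -14 / (7.211103 · 8.544004) ≈ -0.22723
θ = arccos(-0.22723) ≈ 103.1°

103.1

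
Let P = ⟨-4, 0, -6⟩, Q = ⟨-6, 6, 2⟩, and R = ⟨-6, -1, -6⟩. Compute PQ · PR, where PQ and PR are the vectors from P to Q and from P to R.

PQ = Q − P = (-2, 6, 8)
PR = R − P = (-2, -1, 0)
PQ · PR = (-2)·(-2) + 6·(-1) + 8·0 = 4 - 6 + 0 = -2

-2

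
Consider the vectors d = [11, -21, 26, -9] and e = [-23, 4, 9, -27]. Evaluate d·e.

d · e = 11·(-23) + (-21)·4 + 26·9 + (-9)·(-27) = -253 - 84 + 234 + 243 = 140

140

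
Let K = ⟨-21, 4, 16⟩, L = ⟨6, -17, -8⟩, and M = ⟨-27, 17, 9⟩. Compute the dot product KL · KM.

KL = L − K = (27, -21, -24)
KM = M − K = (-6, 13, -7)
KL · KM = 27·(-6) + (-21)·13 + (-24)·(-7) = -162 - 273 + 168 = -267

-267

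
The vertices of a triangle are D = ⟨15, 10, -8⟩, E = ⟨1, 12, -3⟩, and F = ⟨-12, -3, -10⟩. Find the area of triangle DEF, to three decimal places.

DE = (-14, 2, 5),  DF = (-27, -13, -2)
i: 2·(-2) - 5·(-13) = -4 - (-65) = 61
j: 5·(-27) - (-14)·(-2) = -135 - 28 = -163
k: (-14)·(-13) - 2·(-27) = 182 - (-54) = 236
DE × DF = (61, -163, 236)
|DE × DF| = √85986 ≈ 293.2337
area = ½ · 293.2337 ≈ 146.617

146.617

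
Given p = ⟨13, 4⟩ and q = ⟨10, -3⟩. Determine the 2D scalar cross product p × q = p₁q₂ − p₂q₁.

13·(-3) - 4·10 = -39 - 40 = -79

-79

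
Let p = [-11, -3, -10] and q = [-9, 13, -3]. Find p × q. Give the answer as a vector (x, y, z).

i: (-3)·(-3) - (-10)·13 = 9 - (-130) = 139
j: (-10)·(-9) - (-11)·(-3) = 90 - 33 = 57
k: (-11)·13 - (-3)·(-9) = -143 - 27 = -170
p × q = (139, 57, -170)

(139, 57, -170)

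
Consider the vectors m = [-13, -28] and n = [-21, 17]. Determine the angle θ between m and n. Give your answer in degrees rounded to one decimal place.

104.1

m · n = (-13)·(-21) + (-28)·17 = 273 - 476 = -203
|m|² = 169 + 784 = 953,  |m| = √953 ≈ 30.870698
|n|² = 441 + 289 = 730,  |n| = √730 ≈ 27.018512
cos θ = -203 / (30.870698 · 27.018512) ≈ -0.24338
θ = arccos(-0.24338) ≈ 104.1°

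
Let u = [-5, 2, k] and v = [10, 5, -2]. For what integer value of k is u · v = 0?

-20

u · v = (-5)·10 + 2·5 + k·(-2) = -40 - 2k
Set equal to 0: -2k = 40, so k = -20.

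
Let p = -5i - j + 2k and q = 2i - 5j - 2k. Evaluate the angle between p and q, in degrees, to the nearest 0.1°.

p · q = (-5)·2 + (-1)·(-5) + 2·(-2) = -10 + 5 - 4 = -9
|p|² = 25 + 1 + 4 = 30,  |p| = √30 ≈ 5.477226
|q|² = 4 + 25 + 4 = 33,  |q| = √33 ≈ 5.744563
cos θ = -9 / (5.477226 · 5.744563) ≈ -0.28604
θ = arccos(-0.28604) ≈ 106.6°

106.6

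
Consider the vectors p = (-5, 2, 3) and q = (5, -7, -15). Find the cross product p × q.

(-9, -60, 25)

i: 2·(-15) - 3·(-7) = -30 - (-21) = -9
j: 3·5 - (-5)·(-15) = 15 - 75 = -60
k: (-5)·(-7) - 2·5 = 35 - 10 = 25
p × q = (-9, -60, 25)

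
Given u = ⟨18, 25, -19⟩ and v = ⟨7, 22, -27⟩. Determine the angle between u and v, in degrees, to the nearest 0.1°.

22.4

u · v = 18·7 + 25·22 + (-19)·(-27) = 126 + 550 + 513 = 1189
|u|² = 324 + 625 + 361 = 1310,  |u| = √1310 ≈ 36.193922
|v|² = 49 + 484 + 729 = 1262,  |v| = √1262 ≈ 35.524639
cos θ = 1189 / (36.193922 · 35.524639) ≈ 0.92473
θ = arccos(0.92473) ≈ 22.4°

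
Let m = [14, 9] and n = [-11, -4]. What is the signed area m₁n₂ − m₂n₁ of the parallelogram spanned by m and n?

43

14·(-4) - 9·(-11) = -56 - (-99) = 43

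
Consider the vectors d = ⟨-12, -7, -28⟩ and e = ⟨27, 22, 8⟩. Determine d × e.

(560, -660, -75)

i: (-7)·8 - (-28)·22 = -56 - (-616) = 560
j: (-28)·27 - (-12)·8 = -756 - (-96) = -660
k: (-12)·22 - (-7)·27 = -264 - (-189) = -75
d × e = (560, -660, -75)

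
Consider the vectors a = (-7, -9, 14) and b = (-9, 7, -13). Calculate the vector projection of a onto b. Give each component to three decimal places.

(5.478, -4.261, 7.913)

a · b = (-7)·(-9) + (-9)·7 + 14·(-13) = 63 - 63 - 182 = -182
|b|² = 81 + 49 + 169 = 299
proj_b a = (-182/299) · (-9, 7, -13) ≈ (5.478, -4.261, 7.913)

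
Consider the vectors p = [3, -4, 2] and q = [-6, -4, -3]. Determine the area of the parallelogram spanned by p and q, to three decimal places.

i: (-4)·(-3) - 2·(-4) = 12 - (-8) = 20
j: 2·(-6) - 3·(-3) = -12 - (-9) = -3
k: 3·(-4) - (-4)·(-6) = -12 - 24 = -36
p × q = (20, -3, -36)
|p × q| = √(20² + (-3)² + (-36)²) = √1705 ≈ 41.2916

41.292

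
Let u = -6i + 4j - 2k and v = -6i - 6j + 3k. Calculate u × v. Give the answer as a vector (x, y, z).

(0, 30, 60)

i: 4·3 - (-2)·(-6) = 12 - 12 = 0
j: (-2)·(-6) - (-6)·3 = 12 - (-18) = 30
k: (-6)·(-6) - 4·(-6) = 36 - (-24) = 60
u × v = (0, 30, 60)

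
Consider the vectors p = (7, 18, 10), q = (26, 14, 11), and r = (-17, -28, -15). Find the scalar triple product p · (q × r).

q × r:
i: 14·(-15) - 11·(-28) = -210 - (-308) = 98
j: 11·(-17) - 26·(-15) = -187 - (-390) = 203
k: 26·(-28) - 14·(-17) = -728 - (-238) = -490
q × r = (98, 203, -490)
p · (q × r) = 7·98 + 18·203 + 10·(-490) = 686 + 3654 - 4900 = -560

-560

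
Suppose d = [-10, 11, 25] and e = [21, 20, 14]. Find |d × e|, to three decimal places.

i: 11·14 - 25·20 = 154 - 500 = -346
j: 25·21 - (-10)·14 = 525 - (-140) = 665
k: (-10)·20 - 11·21 = -200 - 231 = -431
d × e = (-346, 665, -431)
|d × e| = √((-346)² + 665² + (-431)²) = √747702 ≈ 864.6976

864.698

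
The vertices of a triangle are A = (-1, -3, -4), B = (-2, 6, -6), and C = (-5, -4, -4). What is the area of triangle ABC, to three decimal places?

18.954

AB = (-1, 9, -2),  AC = (-4, -1, 0)
i: 9·0 - (-2)·(-1) = 0 - 2 = -2
j: (-2)·(-4) - (-1)·0 = 8 - 0 = 8
k: (-1)·(-1) - 9·(-4) = 1 - (-36) = 37
AB × AC = (-2, 8, 37)
|AB × AC| = √1437 ≈ 37.9078
area = ½ · 37.9078 ≈ 18.954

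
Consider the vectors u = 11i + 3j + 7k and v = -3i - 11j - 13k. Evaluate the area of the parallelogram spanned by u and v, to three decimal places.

169.918

i: 3·(-13) - 7·(-11) = -39 - (-77) = 38
j: 7·(-3) - 11·(-13) = -21 - (-143) = 122
k: 11·(-11) - 3·(-3) = -121 - (-9) = -112
u × v = (38, 122, -112)
|u × v| = √(38² + 122² + (-112)²) = √28872 ≈ 169.9176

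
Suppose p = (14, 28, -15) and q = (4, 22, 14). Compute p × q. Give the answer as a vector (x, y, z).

i: 28·14 - (-15)·22 = 392 - (-330) = 722
j: (-15)·4 - 14·14 = -60 - 196 = -256
k: 14·22 - 28·4 = 308 - 112 = 196
p × q = (722, -256, 196)

(722, -256, 196)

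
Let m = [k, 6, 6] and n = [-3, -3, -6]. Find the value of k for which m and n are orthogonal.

m · n = k·(-3) + 6·(-3) + 6·(-6) = -54 - 3k
Set equal to 0: -3k = 54, so k = -18.

-18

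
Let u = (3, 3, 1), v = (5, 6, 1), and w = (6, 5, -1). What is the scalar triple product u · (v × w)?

v × w:
i: 6·(-1) - 1·5 = -6 - 5 = -11
j: 1·6 - 5·(-1) = 6 - (-5) = 11
k: 5·5 - 6·6 = 25 - 36 = -11
v × w = (-11, 11, -11)
u · (v × w) = 3·(-11) + 3·11 + 1·(-11) = -33 + 33 - 11 = -11

-11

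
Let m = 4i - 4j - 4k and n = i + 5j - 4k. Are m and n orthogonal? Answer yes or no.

m · n = 4·1 + (-4)·5 + (-4)·(-4) = 4 - 20 + 16 = 0
Zero, so the vectors are orthogonal.

yes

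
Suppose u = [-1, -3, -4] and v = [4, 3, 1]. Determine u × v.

i: (-3)·1 - (-4)·3 = -3 - (-12) = 9
j: (-4)·4 - (-1)·1 = -16 - (-1) = -15
k: (-1)·3 - (-3)·4 = -3 - (-12) = 9
u × v = (9, -15, 9)

(9, -15, 9)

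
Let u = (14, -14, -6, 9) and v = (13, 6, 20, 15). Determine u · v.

u · v = 14·13 + (-14)·6 + (-6)·20 + 9·15 = 182 - 84 - 120 + 135 = 113

113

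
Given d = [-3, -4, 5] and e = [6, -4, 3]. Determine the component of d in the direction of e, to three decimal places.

d · e = (-3)·6 + (-4)·(-4) + 5·3 = -18 + 16 + 15 = 13
|e| = √(36 + 16 + 9) = √61 ≈ 7.8102
comp_e d = 13 / √61 ≈ 1.664

1.664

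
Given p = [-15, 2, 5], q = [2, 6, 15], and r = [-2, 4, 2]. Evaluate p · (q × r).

752

q × r:
i: 6·2 - 15·4 = 12 - 60 = -48
j: 15·(-2) - 2·2 = -30 - 4 = -34
k: 2·4 - 6·(-2) = 8 - (-12) = 20
q × r = (-48, -34, 20)
p · (q × r) = (-15)·(-48) + 2·(-34) + 5·20 = 720 - 68 + 100 = 752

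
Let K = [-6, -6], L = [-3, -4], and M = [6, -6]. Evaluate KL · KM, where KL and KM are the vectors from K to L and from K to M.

KL = L − K = (3, 2)
KM = M − K = (12, 0)
KL · KM = 3·12 + 2·0 = 36 + 0 = 36

36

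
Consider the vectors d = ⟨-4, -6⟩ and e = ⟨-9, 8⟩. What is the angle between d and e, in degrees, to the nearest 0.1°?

d · e = (-4)·(-9) + (-6)·8 = 36 - 48 = -12
|d|² = 16 + 36 = 52,  |d| = √52 ≈ 7.211103
|e|² = 81 + 64 = 145,  |e| = √145 ≈ 12.041595
cos θ = -12 / (7.211103 · 12.041595) ≈ -0.13820
θ = arccos(-0.13820) ≈ 97.9°

97.9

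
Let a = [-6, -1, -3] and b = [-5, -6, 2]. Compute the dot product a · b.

30

a · b = (-6)·(-5) + (-1)·(-6) + (-3)·2 = 30 + 6 - 6 = 30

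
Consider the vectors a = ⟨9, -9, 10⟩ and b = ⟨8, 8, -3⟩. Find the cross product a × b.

i: (-9)·(-3) - 10·8 = 27 - 80 = -53
j: 10·8 - 9·(-3) = 80 - (-27) = 107
k: 9·8 - (-9)·8 = 72 - (-72) = 144
a × b = (-53, 107, 144)

(-53, 107, 144)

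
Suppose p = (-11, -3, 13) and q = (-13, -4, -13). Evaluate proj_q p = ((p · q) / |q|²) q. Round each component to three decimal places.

p · q = (-11)·(-13) + (-3)·(-4) + 13·(-13) = 143 + 12 - 169 = -14
|q|² = 169 + 16 + 169 = 354
proj_q p = (-14/354) · (-13, -4, -13) ≈ (0.514, 0.158, 0.514)

(0.514, 0.158, 0.514)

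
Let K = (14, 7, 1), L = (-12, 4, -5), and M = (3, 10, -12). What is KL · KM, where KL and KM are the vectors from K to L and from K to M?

KL = L − K = (-26, -3, -6)
KM = M − K = (-11, 3, -13)
KL · KM = (-26)·(-11) + (-3)·3 + (-6)·(-13) = 286 - 9 + 78 = 355

355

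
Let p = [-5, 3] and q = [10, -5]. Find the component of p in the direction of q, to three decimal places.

p · q = (-5)·10 + 3·(-5) = -50 - 15 = -65
|q| = √(100 + 25) = √125 ≈ 11.1803
comp_q p = -65 / √125 ≈ -5.814

-5.814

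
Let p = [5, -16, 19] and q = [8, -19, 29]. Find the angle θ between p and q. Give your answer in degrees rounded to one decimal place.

6.9

p · q = 5·8 + (-16)·(-19) + 19·29 = 40 + 304 + 551 = 895
|p|² = 25 + 256 + 361 = 642,  |p| = √642 ≈ 25.337719
|q|² = 64 + 361 + 841 = 1266,  |q| = √1266 ≈ 35.580894
cos θ = 895 / (25.337719 · 35.580894) ≈ 0.99275
θ = arccos(0.99275) ≈ 6.9°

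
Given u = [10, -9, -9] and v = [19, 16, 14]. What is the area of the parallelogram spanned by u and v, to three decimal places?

i: (-9)·14 - (-9)·16 = -126 - (-144) = 18
j: (-9)·19 - 10·14 = -171 - 140 = -311
k: 10·16 - (-9)·19 = 160 - (-171) = 331
u × v = (18, -311, 331)
|u × v| = √(18² + (-311)² + 331²) = √206606 ≈ 454.5393

454.539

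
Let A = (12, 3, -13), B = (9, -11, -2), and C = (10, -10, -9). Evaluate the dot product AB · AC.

AB = B − A = (-3, -14, 11)
AC = C − A = (-2, -13, 4)
AB · AC = (-3)·(-2) + (-14)·(-13) + 11·4 = 6 + 182 + 44 = 232

232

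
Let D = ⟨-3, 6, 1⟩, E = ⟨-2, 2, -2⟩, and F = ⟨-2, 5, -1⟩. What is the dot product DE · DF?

11

DE = E − D = (1, -4, -3)
DF = F − D = (1, -1, -2)
DE · DF = 1·1 + (-4)·(-1) + (-3)·(-2) = 1 + 4 + 6 = 11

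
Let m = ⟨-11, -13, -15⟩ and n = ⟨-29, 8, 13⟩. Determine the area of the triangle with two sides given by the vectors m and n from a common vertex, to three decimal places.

371.722

i: (-13)·13 - (-15)·8 = -169 - (-120) = -49
j: (-15)·(-29) - (-11)·13 = 435 - (-143) = 578
k: (-11)·8 - (-13)·(-29) = -88 - 377 = -465
m × n = (-49, 578, -465)
|m × n| = √((-49)² + 578² + (-465)²) = √552710 ≈ 743.4447
area = ½ · 743.4447 ≈ 371.722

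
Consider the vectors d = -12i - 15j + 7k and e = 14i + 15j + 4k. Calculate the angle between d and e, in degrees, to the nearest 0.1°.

d · e = (-12)·14 + (-15)·15 + 7·4 = -168 - 225 + 28 = -365
|d|² = 144 + 225 + 49 = 418,  |d| = √418 ≈ 20.445048
|e|² = 196 + 225 + 16 = 437,  |e| = √437 ≈ 20.904545
cos θ = -365 / (20.445048 · 20.904545) ≈ -0.85401
θ = arccos(-0.85401) ≈ 148.7°

148.7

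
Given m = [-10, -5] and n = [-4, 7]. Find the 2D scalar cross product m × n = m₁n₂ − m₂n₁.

(-10)·7 - (-5)·(-4) = -70 - 20 = -90

-90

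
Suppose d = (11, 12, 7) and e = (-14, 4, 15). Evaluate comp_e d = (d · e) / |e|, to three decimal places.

-0.048

d · e = 11·(-14) + 12·4 + 7·15 = -154 + 48 + 105 = -1
|e| = √(196 + 16 + 225) = √437 ≈ 20.9045
comp_e d = -1 / √437 ≈ -0.048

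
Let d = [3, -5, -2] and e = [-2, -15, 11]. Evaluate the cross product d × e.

i: (-5)·11 - (-2)·(-15) = -55 - 30 = -85
j: (-2)·(-2) - 3·11 = 4 - 33 = -29
k: 3·(-15) - (-5)·(-2) = -45 - 10 = -55
d × e = (-85, -29, -55)

(-85, -29, -55)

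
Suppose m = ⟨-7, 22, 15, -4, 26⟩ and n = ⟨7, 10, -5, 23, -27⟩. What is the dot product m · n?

m · n = (-7)·7 + 22·10 + 15·(-5) + (-4)·23 + 26·(-27) = -49 + 220 - 75 - 92 - 702 = -698

-698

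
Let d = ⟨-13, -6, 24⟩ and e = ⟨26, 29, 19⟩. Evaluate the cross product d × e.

i: (-6)·19 - 24·29 = -114 - 696 = -810
j: 24·26 - (-13)·19 = 624 - (-247) = 871
k: (-13)·29 - (-6)·26 = -377 - (-156) = -221
d × e = (-810, 871, -221)

(-810, 871, -221)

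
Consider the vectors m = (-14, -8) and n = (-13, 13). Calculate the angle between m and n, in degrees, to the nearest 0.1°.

74.7

m · n = (-14)·(-13) + (-8)·13 = 182 - 104 = 78
|m|² = 196 + 64 = 260,  |m| = √260 ≈ 16.124515
|n|² = 169 + 169 = 338,  |n| = √338 ≈ 18.384776
cos θ = 78 / (16.124515 · 18.384776) ≈ 0.26312
θ = arccos(0.26312) ≈ 74.7°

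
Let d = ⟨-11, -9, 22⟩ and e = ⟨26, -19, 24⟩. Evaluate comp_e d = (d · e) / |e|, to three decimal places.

d · e = (-11)·26 + (-9)·(-19) + 22·24 = -286 + 171 + 528 = 413
|e| = √(676 + 361 + 576) = √1613 ≈ 40.1622
comp_e d = 413 / √1613 ≈ 10.283

10.283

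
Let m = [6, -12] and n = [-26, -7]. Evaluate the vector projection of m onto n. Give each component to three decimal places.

m · n = 6·(-26) + (-12)·(-7) = -156 + 84 = -72
|n|² = 676 + 49 = 725
proj_n m = (-72/725) · (-26, -7) ≈ (2.582, 0.695)

(2.582, 0.695)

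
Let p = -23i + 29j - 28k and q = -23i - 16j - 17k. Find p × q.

(-941, 253, 1035)

i: 29·(-17) - (-28)·(-16) = -493 - 448 = -941
j: (-28)·(-23) - (-23)·(-17) = 644 - 391 = 253
k: (-23)·(-16) - 29·(-23) = 368 - (-667) = 1035
p × q = (-941, 253, 1035)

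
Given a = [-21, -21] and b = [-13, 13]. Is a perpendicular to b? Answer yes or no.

a · b = (-21)·(-13) + (-21)·13 = 273 - 273 = 0
Zero, so the vectors are orthogonal.

yes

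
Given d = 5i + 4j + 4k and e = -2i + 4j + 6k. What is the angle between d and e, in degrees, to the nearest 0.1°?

d · e = 5·(-2) + 4·4 + 4·6 = -10 + 16 + 24 = 30
|d|² = 25 + 16 + 16 = 57,  |d| = √57 ≈ 7.549834
|e|² = 4 + 16 + 36 = 56,  |e| = √56 ≈ 7.483315
cos θ = 30 / (7.549834 · 7.483315) ≈ 0.53099
θ = arccos(0.53099) ≈ 57.9°

57.9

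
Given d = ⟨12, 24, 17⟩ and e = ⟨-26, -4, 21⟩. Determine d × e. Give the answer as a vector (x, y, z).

i: 24·21 - 17·(-4) = 504 - (-68) = 572
j: 17·(-26) - 12·21 = -442 - 252 = -694
k: 12·(-4) - 24·(-26) = -48 - (-624) = 576
d × e = (572, -694, 576)

(572, -694, 576)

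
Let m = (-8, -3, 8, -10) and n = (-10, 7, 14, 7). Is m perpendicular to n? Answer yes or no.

no

m · n = (-8)·(-10) + (-3)·7 + 8·14 + (-10)·7 = 80 - 21 + 112 - 70 = 101
Nonzero, so the vectors are not orthogonal.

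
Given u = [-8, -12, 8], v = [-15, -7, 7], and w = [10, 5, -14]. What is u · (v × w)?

v × w:
i: (-7)·(-14) - 7·5 = 98 - 35 = 63
j: 7·10 - (-15)·(-14) = 70 - 210 = -140
k: (-15)·5 - (-7)·10 = -75 - (-70) = -5
v × w = (63, -140, -5)
u · (v × w) = (-8)·63 + (-12)·(-140) + 8·(-5) = -504 + 1680 - 40 = 1136

1136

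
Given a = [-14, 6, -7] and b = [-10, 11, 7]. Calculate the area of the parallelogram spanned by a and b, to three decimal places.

i: 6·7 - (-7)·11 = 42 - (-77) = 119
j: (-7)·(-10) - (-14)·7 = 70 - (-98) = 168
k: (-14)·11 - 6·(-10) = -154 - (-60) = -94
a × b = (119, 168, -94)
|a × b| = √(119² + 168² + (-94)²) = √51221 ≈ 226.3206

226.321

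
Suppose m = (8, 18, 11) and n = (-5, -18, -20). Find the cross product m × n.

i: 18·(-20) - 11·(-18) = -360 - (-198) = -162
j: 11·(-5) - 8·(-20) = -55 - (-160) = 105
k: 8·(-18) - 18·(-5) = -144 - (-90) = -54
m × n = (-162, 105, -54)

(-162, 105, -54)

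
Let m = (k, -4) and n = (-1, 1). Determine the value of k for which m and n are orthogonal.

m · n = k·(-1) + (-4)·1 = -4 - 1k
Set equal to 0: -1k = 4, so k = -4.

-4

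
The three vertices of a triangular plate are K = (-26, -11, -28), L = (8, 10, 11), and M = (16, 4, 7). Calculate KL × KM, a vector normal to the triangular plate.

KL = (34, 21, 39)
KM = (42, 15, 35)
i: 21·35 - 39·15 = 735 - 585 = 150
j: 39·42 - 34·35 = 1638 - 1190 = 448
k: 34·15 - 21·42 = 510 - 882 = -372
KL × KM = (150, 448, -372)

(150, 448, -372)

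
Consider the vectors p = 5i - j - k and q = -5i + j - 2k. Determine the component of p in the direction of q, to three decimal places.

-4.382

p · q = 5·(-5) + (-1)·1 + (-1)·(-2) = -25 - 1 + 2 = -24
|q| = √(25 + 1 + 4) = √30 ≈ 5.4772
comp_q p = -24 / √30 ≈ -4.382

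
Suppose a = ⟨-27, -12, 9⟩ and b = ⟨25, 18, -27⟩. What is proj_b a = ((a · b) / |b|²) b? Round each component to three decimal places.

a · b = (-27)·25 + (-12)·18 + 9·(-27) = -675 - 216 - 243 = -1134
|b|² = 625 + 324 + 729 = 1678
proj_b a = (-1134/1678) · (25, 18, -27) ≈ (-16.895, -12.164, 18.247)

(-16.895, -12.164, 18.247)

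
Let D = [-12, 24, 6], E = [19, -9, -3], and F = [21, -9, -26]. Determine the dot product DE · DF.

DE = E − D = (31, -33, -9)
DF = F − D = (33, -33, -32)
DE · DF = 31·33 + (-33)·(-33) + (-9)·(-32) = 1023 + 1089 + 288 = 2400

2400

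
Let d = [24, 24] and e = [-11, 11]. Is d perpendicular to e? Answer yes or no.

d · e = 24·(-11) + 24·11 = -264 + 264 = 0
Zero, so the vectors are orthogonal.

yes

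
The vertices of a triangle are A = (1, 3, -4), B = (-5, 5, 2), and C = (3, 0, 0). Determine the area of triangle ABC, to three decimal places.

AB = (-6, 2, 6),  AC = (2, -3, 4)
i: 2·4 - 6·(-3) = 8 - (-18) = 26
j: 6·2 - (-6)·4 = 12 - (-24) = 36
k: (-6)·(-3) - 2·2 = 18 - 4 = 14
AB × AC = (26, 36, 14)
|AB × AC| = √2168 ≈ 46.5618
area = ½ · 46.5618 ≈ 23.281

23.281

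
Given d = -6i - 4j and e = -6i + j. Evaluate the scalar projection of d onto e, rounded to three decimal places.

5.261

d · e = (-6)·(-6) + (-4)·1 = 36 - 4 = 32
|e| = √(36 + 1) = √37 ≈ 6.0828
comp_e d = 32 / √37 ≈ 5.261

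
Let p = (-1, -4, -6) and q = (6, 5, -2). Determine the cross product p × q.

i: (-4)·(-2) - (-6)·5 = 8 - (-30) = 38
j: (-6)·6 - (-1)·(-2) = -36 - 2 = -38
k: (-1)·5 - (-4)·6 = -5 - (-24) = 19
p × q = (38, -38, 19)

(38, -38, 19)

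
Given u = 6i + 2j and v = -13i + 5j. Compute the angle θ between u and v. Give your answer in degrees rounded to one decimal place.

u · v = 6·(-13) + 2·5 = -78 + 10 = -68
|u|² = 36 + 4 = 40,  |u| = √40 ≈ 6.324555
|v|² = 169 + 25 = 194,  |v| = √194 ≈ 13.928388
cos θ = -68 / (6.324555 · 13.928388) ≈ -0.77193
θ = arccos(-0.77193) ≈ 140.5°

140.5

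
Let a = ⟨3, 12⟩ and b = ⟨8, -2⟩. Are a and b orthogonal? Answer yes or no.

a · b = 3·8 + 12·(-2) = 24 - 24 = 0
Zero, so the vectors are orthogonal.

yes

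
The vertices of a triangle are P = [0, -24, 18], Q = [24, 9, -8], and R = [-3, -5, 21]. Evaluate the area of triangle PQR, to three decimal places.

406.113

PQ = (24, 33, -26),  PR = (-3, 19, 3)
i: 33·3 - (-26)·19 = 99 - (-494) = 593
j: (-26)·(-3) - 24·3 = 78 - 72 = 6
k: 24·19 - 33·(-3) = 456 - (-99) = 555
PQ × PR = (593, 6, 555)
|PQ × PR| = √659710 ≈ 812.2253
area = ½ · 812.2253 ≈ 406.113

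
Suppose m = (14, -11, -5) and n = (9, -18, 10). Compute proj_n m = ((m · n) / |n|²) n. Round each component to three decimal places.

m · n = 14·9 + (-11)·(-18) + (-5)·10 = 126 + 198 - 50 = 274
|n|² = 81 + 324 + 100 = 505
proj_n m = (274/505) · (9, -18, 10) ≈ (4.883, -9.766, 5.426)

(4.883, -9.766, 5.426)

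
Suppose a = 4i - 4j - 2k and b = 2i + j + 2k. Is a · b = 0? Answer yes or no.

yes

a · b = 4·2 + (-4)·1 + (-2)·2 = 8 - 4 - 4 = 0
Zero, so the vectors are orthogonal.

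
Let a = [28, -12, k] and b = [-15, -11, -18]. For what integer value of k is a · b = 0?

-16

a · b = 28·(-15) + (-12)·(-11) + k·(-18) = -288 - 18k
Set equal to 0: -18k = 288, so k = -16.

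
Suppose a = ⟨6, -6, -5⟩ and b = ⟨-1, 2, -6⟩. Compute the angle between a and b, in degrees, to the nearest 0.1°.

79.0

a · b = 6·(-1) + (-6)·2 + (-5)·(-6) = -6 - 12 + 30 = 12
|a|² = 36 + 36 + 25 = 97,  |a| = √97 ≈ 9.848858
|b|² = 1 + 4 + 36 = 41,  |b| = √41 ≈ 6.403124
cos θ = 12 / (9.848858 · 6.403124) ≈ 0.19028
θ = arccos(0.19028) ≈ 79.0°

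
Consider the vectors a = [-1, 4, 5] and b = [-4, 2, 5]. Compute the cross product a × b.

(10, -15, 14)

i: 4·5 - 5·2 = 20 - 10 = 10
j: 5·(-4) - (-1)·5 = -20 - (-5) = -15
k: (-1)·2 - 4·(-4) = -2 - (-16) = 14
a × b = (10, -15, 14)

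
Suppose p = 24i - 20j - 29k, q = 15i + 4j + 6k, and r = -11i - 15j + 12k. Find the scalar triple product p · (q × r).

13481

q × r:
i: 4·12 - 6·(-15) = 48 - (-90) = 138
j: 6·(-11) - 15·12 = -66 - 180 = -246
k: 15·(-15) - 4·(-11) = -225 - (-44) = -181
q × r = (138, -246, -181)
p · (q × r) = 24·138 + (-20)·(-246) + (-29)·(-181) = 3312 + 4920 + 5249 = 13481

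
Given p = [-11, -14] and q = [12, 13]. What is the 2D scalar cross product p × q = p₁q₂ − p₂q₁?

25

(-11)·13 - (-14)·12 = -143 - (-168) = 25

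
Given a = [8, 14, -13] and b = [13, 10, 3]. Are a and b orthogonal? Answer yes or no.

no

a · b = 8·13 + 14·10 + (-13)·3 = 104 + 140 - 39 = 205
Nonzero, so the vectors are not orthogonal.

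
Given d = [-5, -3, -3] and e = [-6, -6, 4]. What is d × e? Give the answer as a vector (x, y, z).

(-30, 38, 12)

i: (-3)·4 - (-3)·(-6) = -12 - 18 = -30
j: (-3)·(-6) - (-5)·4 = 18 - (-20) = 38
k: (-5)·(-6) - (-3)·(-6) = 30 - 18 = 12
d × e = (-30, 38, 12)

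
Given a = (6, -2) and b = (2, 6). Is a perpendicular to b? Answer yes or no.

yes

a · b = 6·2 + (-2)·6 = 12 - 12 = 0
Zero, so the vectors are orthogonal.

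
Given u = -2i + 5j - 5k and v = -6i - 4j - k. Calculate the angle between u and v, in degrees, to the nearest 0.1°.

93.2

u · v = (-2)·(-6) + 5·(-4) + (-5)·(-1) = 12 - 20 + 5 = -3
|u|² = 4 + 25 + 25 = 54,  |u| = √54 ≈ 7.348469
|v|² = 36 + 16 + 1 = 53,  |v| = √53 ≈ 7.280110
cos θ = -3 / (7.348469 · 7.280110) ≈ -0.05608
θ = arccos(-0.05608) ≈ 93.2°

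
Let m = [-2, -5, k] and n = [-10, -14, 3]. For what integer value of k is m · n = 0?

-30

m · n = (-2)·(-10) + (-5)·(-14) + k·3 = 90 + 3k
Set equal to 0: 3k = -90, so k = -30.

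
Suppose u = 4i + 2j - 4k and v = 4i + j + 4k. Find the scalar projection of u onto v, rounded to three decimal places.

u · v = 4·4 + 2·1 + (-4)·4 = 16 + 2 - 16 = 2
|v| = √(16 + 1 + 16) = √33 ≈ 5.7446
comp_v u = 2 / √33 ≈ 0.348

0.348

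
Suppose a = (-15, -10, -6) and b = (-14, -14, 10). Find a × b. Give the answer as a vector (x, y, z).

i: (-10)·10 - (-6)·(-14) = -100 - 84 = -184
j: (-6)·(-14) - (-15)·10 = 84 - (-150) = 234
k: (-15)·(-14) - (-10)·(-14) = 210 - 140 = 70
a × b = (-184, 234, 70)

(-184, 234, 70)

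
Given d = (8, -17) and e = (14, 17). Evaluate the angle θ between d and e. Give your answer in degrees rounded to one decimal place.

d · e = 8·14 + (-17)·17 = 112 - 289 = -177
|d|² = 64 + 289 = 353,  |d| = √353 ≈ 18.788294
|e|² = 196 + 289 = 485,  |e| = √485 ≈ 22.022716
cos θ = -177 / (18.788294 · 22.022716) ≈ -0.42777
θ = arccos(-0.42777) ≈ 115.3°

115.3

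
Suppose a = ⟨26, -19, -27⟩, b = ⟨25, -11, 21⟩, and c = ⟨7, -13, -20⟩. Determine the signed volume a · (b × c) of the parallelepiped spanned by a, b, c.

7221

b × c:
i: (-11)·(-20) - 21·(-13) = 220 - (-273) = 493
j: 21·7 - 25·(-20) = 147 - (-500) = 647
k: 25·(-13) - (-11)·7 = -325 - (-77) = -248
b × c = (493, 647, -248)
a · (b × c) = 26·493 + (-19)·647 + (-27)·(-248) = 12818 - 12293 + 6696 = 7221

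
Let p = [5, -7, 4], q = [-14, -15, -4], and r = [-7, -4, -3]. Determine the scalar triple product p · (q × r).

47

q × r:
i: (-15)·(-3) - (-4)·(-4) = 45 - 16 = 29
j: (-4)·(-7) - (-14)·(-3) = 28 - 42 = -14
k: (-14)·(-4) - (-15)·(-7) = 56 - 105 = -49
q × r = (29, -14, -49)
p · (q × r) = 5·29 + (-7)·(-14) + 4·(-49) = 145 + 98 - 196 = 47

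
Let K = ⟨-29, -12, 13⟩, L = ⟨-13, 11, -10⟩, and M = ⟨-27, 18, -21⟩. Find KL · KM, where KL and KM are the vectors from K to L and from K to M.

1504

KL = L − K = (16, 23, -23)
KM = M − K = (2, 30, -34)
KL · KM = 16·2 + 23·30 + (-23)·(-34) = 32 + 690 + 782 = 1504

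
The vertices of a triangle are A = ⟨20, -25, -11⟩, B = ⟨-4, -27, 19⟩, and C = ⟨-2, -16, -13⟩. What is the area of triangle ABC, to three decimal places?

399.881

AB = (-24, -2, 30),  AC = (-22, 9, -2)
i: (-2)·(-2) - 30·9 = 4 - 270 = -266
j: 30·(-22) - (-24)·(-2) = -660 - 48 = -708
k: (-24)·9 - (-2)·(-22) = -216 - 44 = -260
AB × AC = (-266, -708, -260)
|AB × AC| = √639620 ≈ 799.7625
area = ½ · 799.7625 ≈ 399.881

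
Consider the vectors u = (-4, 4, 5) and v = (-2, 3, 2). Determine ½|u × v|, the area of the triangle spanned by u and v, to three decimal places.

i: 4·2 - 5·3 = 8 - 15 = -7
j: 5·(-2) - (-4)·2 = -10 - (-8) = -2
k: (-4)·3 - 4·(-2) = -12 - (-8) = -4
u × v = (-7, -2, -4)
|u × v| = √((-7)² + (-2)² + (-4)²) = √69 ≈ 8.3066
area = ½ · 8.3066 ≈ 4.153

4.153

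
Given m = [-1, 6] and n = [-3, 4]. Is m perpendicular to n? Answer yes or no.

no

m · n = (-1)·(-3) + 6·4 = 3 + 24 = 27
Nonzero, so the vectors are not orthogonal.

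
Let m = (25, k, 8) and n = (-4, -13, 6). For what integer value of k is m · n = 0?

m · n = 25·(-4) + k·(-13) + 8·6 = -52 - 13k
Set equal to 0: -13k = 52, so k = -4.

-4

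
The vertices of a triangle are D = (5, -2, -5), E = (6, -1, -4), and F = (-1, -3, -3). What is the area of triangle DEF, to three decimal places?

4.950

DE = (1, 1, 1),  DF = (-6, -1, 2)
i: 1·2 - 1·(-1) = 2 - (-1) = 3
j: 1·(-6) - 1·2 = -6 - 2 = -8
k: 1·(-1) - 1·(-6) = -1 - (-6) = 5
DE × DF = (3, -8, 5)
|DE × DF| = √98 ≈ 9.8995
area = ½ · 9.8995 ≈ 4.950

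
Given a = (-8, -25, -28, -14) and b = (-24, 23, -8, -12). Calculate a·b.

9

a · b = (-8)·(-24) + (-25)·23 + (-28)·(-8) + (-14)·(-12) = 192 - 575 + 224 + 168 = 9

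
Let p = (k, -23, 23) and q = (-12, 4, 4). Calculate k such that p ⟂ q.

p · q = k·(-12) + (-23)·4 + 23·4 = 0 - 12k
Set equal to 0: -12k = 0, so k = 0.

0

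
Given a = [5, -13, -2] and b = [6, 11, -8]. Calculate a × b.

i: (-13)·(-8) - (-2)·11 = 104 - (-22) = 126
j: (-2)·6 - 5·(-8) = -12 - (-40) = 28
k: 5·11 - (-13)·6 = 55 - (-78) = 133
a × b = (126, 28, 133)

(126, 28, 133)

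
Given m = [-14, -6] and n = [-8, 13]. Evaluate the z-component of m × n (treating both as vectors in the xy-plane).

-230

(-14)·13 - (-6)·(-8) = -182 - 48 = -230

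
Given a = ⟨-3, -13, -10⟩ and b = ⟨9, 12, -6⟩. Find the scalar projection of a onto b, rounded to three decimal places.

-7.614

a · b = (-3)·9 + (-13)·12 + (-10)·(-6) = -27 - 156 + 60 = -123
|b| = √(81 + 144 + 36) = √261 ≈ 16.1555
comp_b a = -123 / √261 ≈ -7.614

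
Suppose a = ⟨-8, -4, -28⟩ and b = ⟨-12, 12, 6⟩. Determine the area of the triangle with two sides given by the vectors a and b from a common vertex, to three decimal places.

257.651

i: (-4)·6 - (-28)·12 = -24 - (-336) = 312
j: (-28)·(-12) - (-8)·6 = 336 - (-48) = 384
k: (-8)·12 - (-4)·(-12) = -96 - 48 = -144
a × b = (312, 384, -144)
|a × b| = √(312² + 384² + (-144)²) = √265536 ≈ 515.3019
area = ½ · 515.3019 ≈ 257.651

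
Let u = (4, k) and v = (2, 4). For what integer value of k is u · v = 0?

u · v = 4·2 + k·4 = 8 + 4k
Set equal to 0: 4k = -8, so k = -2.

-2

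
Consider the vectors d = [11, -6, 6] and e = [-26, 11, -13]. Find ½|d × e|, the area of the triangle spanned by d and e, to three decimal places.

19.609

i: (-6)·(-13) - 6·11 = 78 - 66 = 12
j: 6·(-26) - 11·(-13) = -156 - (-143) = -13
k: 11·11 - (-6)·(-26) = 121 - 156 = -35
d × e = (12, -13, -35)
|d × e| = √(12² + (-13)² + (-35)²) = √1538 ≈ 39.2173
area = ½ · 39.2173 ≈ 19.609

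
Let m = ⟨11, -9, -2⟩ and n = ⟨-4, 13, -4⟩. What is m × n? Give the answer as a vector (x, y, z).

i: (-9)·(-4) - (-2)·13 = 36 - (-26) = 62
j: (-2)·(-4) - 11·(-4) = 8 - (-44) = 52
k: 11·13 - (-9)·(-4) = 143 - 36 = 107
m × n = (62, 52, 107)

(62, 52, 107)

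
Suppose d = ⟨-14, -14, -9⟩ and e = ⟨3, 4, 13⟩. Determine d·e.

-215

d · e = (-14)·3 + (-14)·4 + (-9)·13 = -42 - 56 - 117 = -215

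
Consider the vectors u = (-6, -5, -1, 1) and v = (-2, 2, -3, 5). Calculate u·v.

u · v = (-6)·(-2) + (-5)·2 + (-1)·(-3) + 1·5 = 12 - 10 + 3 + 5 = 10

10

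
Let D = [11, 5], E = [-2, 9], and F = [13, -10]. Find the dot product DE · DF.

DE = E − D = (-13, 4)
DF = F − D = (2, -15)
DE · DF = (-13)·2 + 4·(-15) = -26 - 60 = -86

-86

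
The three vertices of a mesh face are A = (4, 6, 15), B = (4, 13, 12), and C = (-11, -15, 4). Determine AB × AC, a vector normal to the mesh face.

(-140, 45, 105)

AB = (0, 7, -3)
AC = (-15, -21, -11)
i: 7·(-11) - (-3)·(-21) = -77 - 63 = -140
j: (-3)·(-15) - 0·(-11) = 45 - 0 = 45
k: 0·(-21) - 7·(-15) = 0 - (-105) = 105
AB × AC = (-140, 45, 105)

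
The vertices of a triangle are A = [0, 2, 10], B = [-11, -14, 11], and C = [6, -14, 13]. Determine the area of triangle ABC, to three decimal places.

AB = (-11, -16, 1),  AC = (6, -16, 3)
i: (-16)·3 - 1·(-16) = -48 - (-16) = -32
j: 1·6 - (-11)·3 = 6 - (-33) = 39
k: (-11)·(-16) - (-16)·6 = 176 - (-96) = 272
AB × AC = (-32, 39, 272)
|AB × AC| = √76529 ≈ 276.6388
area = ½ · 276.6388 ≈ 138.319

138.319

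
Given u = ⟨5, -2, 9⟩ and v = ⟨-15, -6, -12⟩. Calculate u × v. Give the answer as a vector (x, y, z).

(78, -75, -60)

i: (-2)·(-12) - 9·(-6) = 24 - (-54) = 78
j: 9·(-15) - 5·(-12) = -135 - (-60) = -75
k: 5·(-6) - (-2)·(-15) = -30 - 30 = -60
u × v = (78, -75, -60)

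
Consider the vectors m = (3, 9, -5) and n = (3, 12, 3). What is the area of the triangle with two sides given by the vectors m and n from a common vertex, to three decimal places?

45.349

i: 9·3 - (-5)·12 = 27 - (-60) = 87
j: (-5)·3 - 3·3 = -15 - 9 = -24
k: 3·12 - 9·3 = 36 - 27 = 9
m × n = (87, -24, 9)
|m × n| = √(87² + (-24)² + 9²) = √8226 ≈ 90.6973
area = ½ · 90.6973 ≈ 45.349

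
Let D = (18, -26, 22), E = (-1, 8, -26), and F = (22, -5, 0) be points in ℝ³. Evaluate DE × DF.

DE = (-19, 34, -48)
DF = (4, 21, -22)
i: 34·(-22) - (-48)·21 = -748 - (-1008) = 260
j: (-48)·4 - (-19)·(-22) = -192 - 418 = -610
k: (-19)·21 - 34·4 = -399 - 136 = -535
DE × DF = (260, -610, -535)

(260, -610, -535)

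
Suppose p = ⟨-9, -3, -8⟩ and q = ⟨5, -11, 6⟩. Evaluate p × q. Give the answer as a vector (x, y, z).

i: (-3)·6 - (-8)·(-11) = -18 - 88 = -106
j: (-8)·5 - (-9)·6 = -40 - (-54) = 14
k: (-9)·(-11) - (-3)·5 = 99 - (-15) = 114
p × q = (-106, 14, 114)

(-106, 14, 114)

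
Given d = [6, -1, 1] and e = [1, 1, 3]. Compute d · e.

d · e = 6·1 + (-1)·1 + 1·3 = 6 - 1 + 3 = 8

8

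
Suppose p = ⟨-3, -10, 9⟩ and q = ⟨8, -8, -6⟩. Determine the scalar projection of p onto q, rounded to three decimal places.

p · q = (-3)·8 + (-10)·(-8) + 9·(-6) = -24 + 80 - 54 = 2
|q| = √(64 + 64 + 36) = √164 ≈ 12.8062
comp_q p = 2 / √164 ≈ 0.156

0.156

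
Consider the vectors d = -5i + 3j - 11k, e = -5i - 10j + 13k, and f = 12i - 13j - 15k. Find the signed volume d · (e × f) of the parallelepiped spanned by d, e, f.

-3387

e × f:
i: (-10)·(-15) - 13·(-13) = 150 - (-169) = 319
j: 13·12 - (-5)·(-15) = 156 - 75 = 81
k: (-5)·(-13) - (-10)·12 = 65 - (-120) = 185
e × f = (319, 81, 185)
d · (e × f) = (-5)·319 + 3·81 + (-11)·185 = -1595 + 243 - 2035 = -3387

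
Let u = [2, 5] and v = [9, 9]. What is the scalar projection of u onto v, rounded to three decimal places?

u · v = 2·9 + 5·9 = 18 + 45 = 63
|v| = √(81 + 81) = √162 ≈ 12.7279
comp_v u = 63 / √162 ≈ 4.950

4.950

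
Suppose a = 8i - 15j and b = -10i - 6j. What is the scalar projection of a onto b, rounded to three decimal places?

a · b = 8·(-10) + (-15)·(-6) = -80 + 90 = 10
|b| = √(100 + 36) = √136 ≈ 11.6619
comp_b a = 10 / √136 ≈ 0.857

0.857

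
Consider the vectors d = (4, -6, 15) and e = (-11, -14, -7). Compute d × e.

(252, -137, -122)

i: (-6)·(-7) - 15·(-14) = 42 - (-210) = 252
j: 15·(-11) - 4·(-7) = -165 - (-28) = -137
k: 4·(-14) - (-6)·(-11) = -56 - 66 = -122
d × e = (252, -137, -122)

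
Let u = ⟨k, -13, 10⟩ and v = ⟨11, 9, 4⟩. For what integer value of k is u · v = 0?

7

u · v = k·11 + (-13)·9 + 10·4 = -77 + 11k
Set equal to 0: 11k = 77, so k = 7.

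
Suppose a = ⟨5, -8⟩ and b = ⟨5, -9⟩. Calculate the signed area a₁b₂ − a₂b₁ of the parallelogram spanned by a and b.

-5

5·(-9) - (-8)·5 = -45 - (-40) = -5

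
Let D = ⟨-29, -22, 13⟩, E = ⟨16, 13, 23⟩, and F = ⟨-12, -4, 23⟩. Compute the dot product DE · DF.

DE = E − D = (45, 35, 10)
DF = F − D = (17, 18, 10)
DE · DF = 45·17 + 35·18 + 10·10 = 765 + 630 + 100 = 1495

1495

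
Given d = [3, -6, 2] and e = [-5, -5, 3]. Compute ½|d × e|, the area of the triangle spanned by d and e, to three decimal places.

24.749

i: (-6)·3 - 2·(-5) = -18 - (-10) = -8
j: 2·(-5) - 3·3 = -10 - 9 = -19
k: 3·(-5) - (-6)·(-5) = -15 - 30 = -45
d × e = (-8, -19, -45)
|d × e| = √((-8)² + (-19)² + (-45)²) = √2450 ≈ 49.4975
area = ½ · 49.4975 ≈ 24.749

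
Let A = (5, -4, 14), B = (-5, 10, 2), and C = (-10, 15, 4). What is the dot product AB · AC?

536

AB = B − A = (-10, 14, -12)
AC = C − A = (-15, 19, -10)
AB · AC = (-10)·(-15) + 14·19 + (-12)·(-10) = 150 + 266 + 120 = 536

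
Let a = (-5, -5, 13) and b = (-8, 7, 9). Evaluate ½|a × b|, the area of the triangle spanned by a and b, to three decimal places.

83.069

i: (-5)·9 - 13·7 = -45 - 91 = -136
j: 13·(-8) - (-5)·9 = -104 - (-45) = -59
k: (-5)·7 - (-5)·(-8) = -35 - 40 = -75
a × b = (-136, -59, -75)
|a × b| = √((-136)² + (-59)² + (-75)²) = √27602 ≈ 166.1385
area = ½ · 166.1385 ≈ 83.069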